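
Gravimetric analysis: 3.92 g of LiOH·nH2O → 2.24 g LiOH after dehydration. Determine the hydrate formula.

Mass of water lost = 3.92 − 2.24 = 1.68 g → 1.68 / 18.02 = 0.09323 mol H2O
Molar mass of LiOH = 23.95 g/mol → mol LiOH = 2.24 / 23.95 = 0.09354
n = 0.09323 / 0.09354 = 1.00 ≈ 1 → LiOH·H2O

LiOH·H2O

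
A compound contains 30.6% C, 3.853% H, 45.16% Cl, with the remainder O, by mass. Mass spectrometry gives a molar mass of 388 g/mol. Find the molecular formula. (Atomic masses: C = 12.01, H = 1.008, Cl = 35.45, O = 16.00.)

Assume 100 g: 30.6 g C, 3.853 g H, 45.16 g Cl, 20.387 g O.
Moles — C: 30.6 / 12.01 = 2.548 mol; H: 3.853 / 1.008 = 3.822 mol; Cl: 45.16 / 35.45 = 1.274 mol; O: 20.387 / 16.00 = 1.274 mol
Divide by the smallest (1.274 mol Cl): C 2.000, H 3.001, Cl 1.000, O 1.000
→ C2H3ClO
Empirical-formula mass = 78.49 g/mol
n = 388 / 78.49 = 4.94 ≈ 5
Molecular formula = (C2H3ClO)×5 = C10H15Cl5O5

C10H15Cl5O5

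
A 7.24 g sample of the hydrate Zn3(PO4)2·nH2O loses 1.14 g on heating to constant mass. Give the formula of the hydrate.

Zn3(PO4)2·4H2O

Mass of anhydrous Zn3(PO4)2 = 7.24 − 1.14 = 6.1 g
mol H2O = 1.14 / 18.02 = 0.06326
Molar mass of Zn3(PO4)2 = 386.08 g/mol → mol Zn3(PO4)2 = 6.1 / 386.08 = 0.0158
n = 0.06326 / 0.0158 = 4.00 ≈ 4 → Zn3(PO4)2·4H2O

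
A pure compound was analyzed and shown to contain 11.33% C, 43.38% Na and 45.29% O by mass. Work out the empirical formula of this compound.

CNa2O3

Assume 100 g: 11.33 g C, 43.38 g Na, 45.29 g O.
C: 11.33 g ÷ 12.01 g/mol = 0.9434 mol
Na: 43.38 g ÷ 22.99 g/mol = 1.887 mol
O: 45.29 g ÷ 16.00 g/mol = 2.831 mol
Ratios (÷ 0.9434): C 1.000, Na 2.000, O 3.001
→ CNa2O3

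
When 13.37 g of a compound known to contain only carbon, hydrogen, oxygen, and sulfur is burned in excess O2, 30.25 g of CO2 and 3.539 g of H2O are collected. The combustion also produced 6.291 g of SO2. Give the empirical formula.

C7H4OS

mol C = 30.25 / 44.01 = 0.6873; mass C = 0.6873 × 12.01 = 8.255 g
mol H = 2 × (3.539 / 18.02) = 0.3928; mass H = 0.3928 × 1.008 = 0.3959 g
mol S = 6.291 / 64.07 = 0.09819; mass S = 3.149 g
mass O = 13.37 − (11.80) = 1.570 g → mol O = 0.09813
Divide by the smallest (0.09813 mol O): C 7.004, H 4.003, O 1.000, S 1.001
≈ 7:4:1:1 → C7H4OS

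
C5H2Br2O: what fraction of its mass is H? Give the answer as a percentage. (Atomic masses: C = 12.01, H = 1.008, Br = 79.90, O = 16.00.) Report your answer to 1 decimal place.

0.8%

Molar mass = 5(12.01) + 2(1.008) + 2(79.90) + 1(16.00) = 237.866 g/mol
Mass of H per mole = 2 × 1.008 = 2.016 g
% H = 2.016 / 237.866 × 100 = 0.8%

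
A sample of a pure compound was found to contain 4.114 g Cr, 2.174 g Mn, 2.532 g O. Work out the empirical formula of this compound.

Moles — Cr: 4.114 / 52.00 = 0.07912 mol; Mn: 2.174 / 54.94 = 0.03957 mol; O: 2.532 / 16.00 = 0.1583 mol
Smallest is Mn at 0.03957 mol; normalising gives Cr 1.999, Mn 1.000, O 3.999
→ Cr2MnO4

Cr2MnO4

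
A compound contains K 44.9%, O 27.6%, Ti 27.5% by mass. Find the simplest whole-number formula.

K2O3Ti

Assume 100 g: 44.9 g K, 27.6 g O, 27.5 g Ti.
K: 44.9 g ÷ 39.10 g/mol = 1.148 mol
O: 27.6 g ÷ 16.00 g/mol = 1.725 mol
Ti: 27.5 g ÷ 47.87 g/mol = 0.5745 mol
Divide by the smallest (0.5745 mol Ti): K 1.999, O 3.003, Ti 1.000
Ratio ≈ 2:3:1, so the empirical formula is K2O3Ti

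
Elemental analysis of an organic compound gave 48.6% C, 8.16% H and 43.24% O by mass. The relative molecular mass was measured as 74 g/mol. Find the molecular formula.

Assume 100 g: 48.6 g C, 8.16 g H, 43.24 g O.
Moles — C: 48.6 / 12.01 = 4.047 mol; H: 8.16 / 1.008 = 8.095 mol; O: 43.24 / 16.00 = 2.703 mol
Smallest is O at 2.703 mol; normalising gives C 1.497, H 2.995, O 1.000
×2: C 2.99, H 5.99, O 2.00 → C3H6O2
Empirical-formula mass = 74.08 g/mol
n = 74 / 74.08 = 1.00 ≈ 1
Molecular formula = empirical formula = C3H6O2

C3H6O2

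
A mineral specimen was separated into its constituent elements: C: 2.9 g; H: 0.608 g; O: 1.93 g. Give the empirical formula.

C2H5O

C: 2.9 g ÷ 12.01 g/mol = 0.2415 mol
H: 0.608 g ÷ 1.008 g/mol = 0.6032 mol
O: 1.93 g ÷ 16.00 g/mol = 0.1206 mol
Smallest is O at 0.1206 mol; normalising gives C 2.002, H 5.000, O 1.000
≈ 2:5:1 → C2H5O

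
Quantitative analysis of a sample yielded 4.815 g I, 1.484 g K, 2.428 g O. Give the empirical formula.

n(I) = 4.815/126.90 = 0.03794, n(K) = 1.484/39.10 = 0.03795, n(O) = 2.428/16.00 = 0.1517
Smallest is I at 0.03794 mol; normalising gives I 1.000, K 1.000, O 3.999
≈ 1:1:4 → IKO4

IKO4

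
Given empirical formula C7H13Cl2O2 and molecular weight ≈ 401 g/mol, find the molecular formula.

C14H26Cl4O4

Empirical-formula mass = 200.07 g/mol
n = 401 / 200.07 = 2.00 ≈ 2
Molecular formula = (C7H13Cl2O2)2 = C14H26Cl4O4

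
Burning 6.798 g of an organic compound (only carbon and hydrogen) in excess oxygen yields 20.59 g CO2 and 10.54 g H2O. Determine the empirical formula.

mol C = 20.59 / 44.01 = 0.4678; mass C = 0.4678 × 12.01 = 5.619 g
mol H = 2 × (10.54 / 18.02) = 1.170; mass H = 1.170 × 1.008 = 1.179 g
Divide by the smallest (0.4678 mol C): C 1.000, H 2.500
Multiply by 2: C 2.00, H 5.00 → C2H5

C2H5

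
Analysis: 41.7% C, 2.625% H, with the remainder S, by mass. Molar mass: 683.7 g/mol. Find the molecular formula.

C24H18S12

Assume 100 g: 41.7 g C, 2.625 g H, 55.675 g S.
Moles — C: 41.7 / 12.01 = 3.472 mol; H: 2.625 / 1.008 = 2.604 mol; S: 55.675 / 32.07 = 1.736 mol
Smallest is S at 1.736 mol; normalising gives C 2.000, H 1.500, S 1.000
×2: C 4.00, H 3.00, S 2.00 → C4H3S2
Empirical-formula mass = 115.20 g/mol
n = 683.7 / 115.20 = 5.93 ≈ 6
Molecular formula = (C4H3S2)×6 = C24H18S12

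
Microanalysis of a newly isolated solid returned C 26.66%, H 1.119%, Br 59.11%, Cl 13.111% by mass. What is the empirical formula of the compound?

Assume 100 g: 26.66 g C, 1.119 g H, 59.11 g Br, 13.111 g Cl.
C: 26.66 g ÷ 12.01 g/mol = 2.22 mol
H: 1.119 g ÷ 1.008 g/mol = 1.11 mol
Br: 59.11 g ÷ 79.90 g/mol = 0.7398 mol
Cl: 13.111 g ÷ 35.45 g/mol = 0.3698 mol
Divide by the smallest (0.3698 mol Cl): C 6.002, H 3.002, Br 2.000, Cl 1.000
→ C6H3Br2Cl

C6H3Br2Cl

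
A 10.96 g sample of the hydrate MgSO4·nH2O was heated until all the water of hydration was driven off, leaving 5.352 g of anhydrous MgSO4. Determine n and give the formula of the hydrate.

MgSO4·7H2O

Mass of water lost = 10.96 − 5.352 = 5.608 g → 5.608 / 18.02 = 0.3112 mol H2O
Molar mass of MgSO4 = 120.38 g/mol → mol MgSO4 = 5.352 / 120.38 = 0.04446
n = 0.3112 / 0.04446 = 7.00 ≈ 7 → MgSO4·7H2O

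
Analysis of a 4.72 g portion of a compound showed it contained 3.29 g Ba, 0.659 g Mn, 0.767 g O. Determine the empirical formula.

Moles — Ba: 3.29 / 137.33 = 0.02396 mol; Mn: 0.659 / 54.94 = 0.01199 mol; O: 0.767 / 16.00 = 0.04794 mol
Smallest is Mn at 0.01199 mol; normalising gives Ba 1.997, Mn 1.000, O 3.996
≈ 2:1:4 → Ba2MnO4

Ba2MnO4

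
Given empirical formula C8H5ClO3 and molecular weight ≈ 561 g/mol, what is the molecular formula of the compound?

Empirical-formula mass = 184.57 g/mol
n = 561 / 184.57 = 3.04 ≈ 3
Molecular formula = (C8H5ClO3)3 = C24H15Cl3O9

C24H15Cl3O9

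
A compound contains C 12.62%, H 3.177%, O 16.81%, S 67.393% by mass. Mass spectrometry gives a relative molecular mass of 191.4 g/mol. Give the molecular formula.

C2H6O2S4

Assume 100 g: 12.62 g C, 3.177 g H, 16.81 g O, 67.393 g S.
C: 12.62 g ÷ 12.01 g/mol = 1.051 mol
H: 3.177 g ÷ 1.008 g/mol = 3.152 mol
O: 16.81 g ÷ 16.00 g/mol = 1.051 mol
S: 67.393 g ÷ 32.07 g/mol = 2.101 mol
Divide by the smallest (1.051 mol O): C 1.000, H 3.000, O 1.000, S 2.000
→ CH3OS2
Empirical-formula mass = 95.17 g/mol
n = 191.4 / 95.17 = 2.01 ≈ 2
Molecular formula = (CH3OS2)×2 = C2H6O2S4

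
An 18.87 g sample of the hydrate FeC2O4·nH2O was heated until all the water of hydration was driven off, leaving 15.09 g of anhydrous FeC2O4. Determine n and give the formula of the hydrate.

Mass of water lost = 18.87 − 15.09 = 3.78 g → 3.78 / 18.02 = 0.2098 mol H2O
Molar mass of FeC2O4 = 143.87 g/mol → mol FeC2O4 = 15.09 / 143.87 = 0.1049
n = 0.2098 / 0.1049 = 2.00 ≈ 2 → FeC2O4·2H2O

FeC2O4·2H2O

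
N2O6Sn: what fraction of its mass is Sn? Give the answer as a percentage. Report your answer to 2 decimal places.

48.91%

Molar mass = 2(14.01) + 6(16.00) + 1(118.71) = 242.730 g/mol
Mass of Sn per mole = 1 × 118.71 = 118.710 g
% Sn = 118.710 / 242.730 × 100 = 48.91%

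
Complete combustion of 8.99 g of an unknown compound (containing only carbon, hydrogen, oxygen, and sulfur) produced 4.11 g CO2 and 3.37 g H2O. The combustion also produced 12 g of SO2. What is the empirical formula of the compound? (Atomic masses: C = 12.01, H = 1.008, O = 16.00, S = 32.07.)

mol C = 4.11 / 44.01 = 0.09339; mass C = 0.09339 × 12.01 = 1.122 g
mol H = 2 × (3.37 / 18.02) = 0.3740; mass H = 0.3740 × 1.008 = 0.3770 g
mol S = 12 / 64.07 = 0.1873; mass S = 6.007 g
mass O = 8.99 − (7.505) = 1.485 g → mol O = 0.09280
Divide by the smallest (0.0928 mol O): C 1.006, H 4.030, O 1.000, S 2.018
→ CH4OS2

CH4OS2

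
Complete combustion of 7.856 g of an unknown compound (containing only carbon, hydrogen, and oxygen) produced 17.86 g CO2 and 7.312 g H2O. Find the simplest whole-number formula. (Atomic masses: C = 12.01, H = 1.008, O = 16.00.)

C3H6O

mol C = 17.86 / 44.01 = 0.4058; mass C = 0.4058 × 12.01 = 4.874 g
mol H = 2 × (7.312 / 18.02) = 0.8115; mass H = 0.8115 × 1.008 = 0.8180 g
mass O = 7.856 − (5.692) = 2.164 g → mol O = 0.1353
Divide by the smallest (0.1353 mol O): C 3.000, H 6.000, O 1.000
≈ 3:6:1 → C3H6O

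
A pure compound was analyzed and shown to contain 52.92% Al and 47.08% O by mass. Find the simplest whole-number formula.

Assume 100 g: 52.92 g Al, 47.08 g O.
n(Al) = 52.92/26.98 = 1.961, n(O) = 47.08/16.00 = 2.942
Divide by the smallest (1.961 mol Al): Al 1.000, O 1.500
×2: Al 2.00, O 3.00 → Al2O3

Al2O3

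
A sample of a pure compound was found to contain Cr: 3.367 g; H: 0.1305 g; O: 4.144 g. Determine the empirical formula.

CrH2O4

Cr: 3.367 g ÷ 52.00 g/mol = 0.06475 mol
H: 0.1305 g ÷ 1.008 g/mol = 0.1295 mol
O: 4.144 g ÷ 16.00 g/mol = 0.259 mol
Smallest is Cr at 0.06475 mol; normalising gives Cr 1.000, H 1.999, O 4.000
→ CrH2O4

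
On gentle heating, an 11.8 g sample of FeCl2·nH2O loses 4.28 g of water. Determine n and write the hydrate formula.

FeCl2·4H2O

Mass of anhydrous FeCl2 = 11.8 − 4.28 = 7.52 g
mol H2O = 4.28 / 18.02 = 0.2375
Molar mass of FeCl2 = 126.75 g/mol → mol FeCl2 = 7.52 / 126.75 = 0.05933
n = 0.2375 / 0.05933 = 4.00 ≈ 4 → FeCl2·4H2O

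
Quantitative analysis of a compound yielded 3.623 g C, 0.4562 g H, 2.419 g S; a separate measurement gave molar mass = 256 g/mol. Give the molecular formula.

C12H18S3

Moles — C: 3.623 / 12.01 = 0.3017 mol; H: 0.4562 / 1.008 = 0.4526 mol; S: 2.419 / 32.07 = 0.07543 mol
Ratios (÷ 0.07543): C 3.999, H 6.000, S 1.000
≈ 4:6:1 → C4H6S
Empirical-formula mass = 86.16 g/mol
n = 256 / 86.16 = 2.97 ≈ 3
Molecular formula = (C4H6S)×3 = C12H18S3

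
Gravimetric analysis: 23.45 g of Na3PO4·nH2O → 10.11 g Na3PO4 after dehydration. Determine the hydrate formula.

Mass of water lost = 23.45 − 10.11 = 13.34 g → 13.34 / 18.02 = 0.7403 mol H2O
Molar mass of Na3PO4 = 163.94 g/mol → mol Na3PO4 = 10.11 / 163.94 = 0.06167
n = 0.7403 / 0.06167 = 12.00 ≈ 12 → Na3PO4·12H2O

Na3PO4·12H2O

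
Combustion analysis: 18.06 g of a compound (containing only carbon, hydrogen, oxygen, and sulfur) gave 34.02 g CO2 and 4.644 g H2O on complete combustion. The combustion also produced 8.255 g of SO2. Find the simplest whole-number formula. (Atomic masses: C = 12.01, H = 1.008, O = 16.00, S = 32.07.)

C6H4O2S

mol C = 34.02 / 44.01 = 0.7730; mass C = 0.7730 × 12.01 = 9.284 g
mol H = 2 × (4.644 / 18.02) = 0.5154; mass H = 0.5154 × 1.008 = 0.5196 g
mol S = 8.255 / 64.07 = 0.1288; mass S = 4.132 g
mass O = 18.06 − (13.94) = 4.125 g → mol O = 0.2578
Divide by the smallest (0.1288 mol S): C 6.000, H 4.000, O 2.001, S 1.000
Ratio ≈ 6:4:2:1, so the empirical formula is C6H4O2S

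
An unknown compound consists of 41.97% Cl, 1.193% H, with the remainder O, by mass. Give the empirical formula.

ClHO3

Assume 100 g: 41.97 g Cl, 1.193 g H, 56.837 g O.
Cl: 41.97 g ÷ 35.45 g/mol = 1.184 mol
H: 1.193 g ÷ 1.008 g/mol = 1.184 mol
O: 56.837 g ÷ 16.00 g/mol = 3.552 mol
Ratios (÷ 1.184): Cl 1.000, H 1.000, O 3.001
Ratio ≈ 1:1:3, so the empirical formula is ClHO3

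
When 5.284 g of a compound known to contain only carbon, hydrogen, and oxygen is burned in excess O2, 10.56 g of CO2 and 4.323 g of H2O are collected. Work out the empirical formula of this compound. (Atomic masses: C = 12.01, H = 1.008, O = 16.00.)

C2H4O

mol C = 10.56 / 44.01 = 0.2399; mass C = 0.2399 × 12.01 = 2.882 g
mol H = 2 × (4.323 / 18.02) = 0.4798; mass H = 0.4798 × 1.008 = 0.4836 g
mass O = 5.284 − (3.365) = 1.919 g → mol O = 0.1199
Ratios (÷ 0.1199): C 2.001, H 4.001, O 1.000
Ratio ≈ 2:4:1, so the empirical formula is C2H4O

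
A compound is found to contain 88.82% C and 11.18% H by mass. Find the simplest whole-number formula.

C2H3

Assume 100 g: 88.82 g C, 11.18 g H.
C: 88.82 g ÷ 12.01 g/mol = 7.396 mol
H: 11.18 g ÷ 1.008 g/mol = 11.09 mol
Divide by the smallest (7.396 mol C): C 1.000, H 1.500
Multiply by 2: C 2.00, H 3.00 → C2H3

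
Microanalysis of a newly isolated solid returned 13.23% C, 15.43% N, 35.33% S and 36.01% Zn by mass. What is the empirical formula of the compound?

Assume 100 g: 13.23 g C, 15.43 g N, 35.33 g S, 36.01 g Zn.
C: 13.23 g ÷ 12.01 g/mol = 1.102 mol
N: 15.43 g ÷ 14.01 g/mol = 1.101 mol
S: 35.33 g ÷ 32.07 g/mol = 1.102 mol
Zn: 36.01 g ÷ 65.38 g/mol = 0.5508 mol
Smallest is Zn at 0.5508 mol; normalising gives C 2.000, N 2.000, S 2.000, Zn 1.000
→ C2N2S2Zn

C2N2S2Zn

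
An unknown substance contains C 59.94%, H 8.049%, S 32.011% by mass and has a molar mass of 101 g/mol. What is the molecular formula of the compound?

C5H8S

Assume 100 g: 59.94 g C, 8.049 g H, 32.011 g S.
C: 59.94 g ÷ 12.01 g/mol = 4.991 mol
H: 8.049 g ÷ 1.008 g/mol = 7.985 mol
S: 32.011 g ÷ 32.07 g/mol = 0.9982 mol
Divide by the smallest (0.9982 mol S): C 5.000, H 8.000, S 1.000
→ C5H8S
Empirical-formula mass = 100.18 g/mol
n = 101 / 100.18 = 1.01 ≈ 1
Molecular formula = empirical formula = C5H8S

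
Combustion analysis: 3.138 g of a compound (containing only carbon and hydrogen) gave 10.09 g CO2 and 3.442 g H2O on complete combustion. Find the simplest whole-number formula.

mol C = 10.09 / 44.01 = 0.2293; mass C = 0.2293 × 12.01 = 2.753 g
mol H = 2 × (3.442 / 18.02) = 0.3820; mass H = 0.3820 × 1.008 = 0.3851 g
Divide by the smallest (0.2293 mol C): C 1.000, H 1.666
Multiply by 3: C 3.00, H 5.00 → C3H5

C3H5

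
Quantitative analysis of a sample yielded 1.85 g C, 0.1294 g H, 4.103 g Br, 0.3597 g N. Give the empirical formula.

C6H5Br2N

Moles — C: 1.85 / 12.01 = 0.154 mol; H: 0.1294 / 1.008 = 0.1284 mol; Br: 4.103 / 79.90 = 0.05135 mol; N: 0.3597 / 14.01 = 0.02567 mol
Smallest is N at 0.02567 mol; normalising gives C 6.000, H 5.000, Br 2.000, N 1.000
→ C6H5Br2N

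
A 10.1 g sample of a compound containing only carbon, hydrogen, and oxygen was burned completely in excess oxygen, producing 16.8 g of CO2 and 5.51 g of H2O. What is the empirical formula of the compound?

C5H8O4

mol C = 16.8 / 44.01 = 0.3817; mass C = 0.3817 × 12.01 = 4.585 g
mol H = 2 × (5.51 / 18.02) = 0.6115; mass H = 0.6115 × 1.008 = 0.6164 g
mass O = 10.1 − (5.201) = 4.899 g → mol O = 0.3062
Smallest is O at 0.3062 mol; normalising gives C 1.247, H 1.997, O 1.000
Multiply by 4: C 4.99, H 7.99, O 4.00 → C5H8O4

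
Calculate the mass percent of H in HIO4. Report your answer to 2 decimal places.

Molar mass = 1(1.008) + 1(126.90) + 4(16.00) = 191.908 g/mol
Mass of H per mole = 1 × 1.008 = 1.008 g
% H = 1.008 / 191.908 × 100 = 0.53%

0.53%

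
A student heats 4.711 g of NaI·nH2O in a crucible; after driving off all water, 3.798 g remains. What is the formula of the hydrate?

Mass of water lost = 4.711 − 3.798 = 0.913 g → 0.913 / 18.02 = 0.05067 mol H2O
Molar mass of NaI = 149.89 g/mol → mol NaI = 3.798 / 149.89 = 0.02534
n = 0.05067 / 0.02534 = 2.00 ≈ 2 → NaI·2H2O

NaI·2H2O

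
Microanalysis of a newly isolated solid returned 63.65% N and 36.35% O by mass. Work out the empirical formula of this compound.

Assume 100 g: 63.65 g N, 36.35 g O.
N: 63.65 g ÷ 14.01 g/mol = 4.543 mol
O: 36.35 g ÷ 16.00 g/mol = 2.272 mol
Smallest is O at 2.272 mol; normalising gives N 2.000, O 1.000
Ratio ≈ 2:1, so the empirical formula is N2O

N2O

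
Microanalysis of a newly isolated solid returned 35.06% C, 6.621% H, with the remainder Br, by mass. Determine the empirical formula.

Assume 100 g: 35.06 g C, 6.621 g H, 58.319 g Br.
n(C) = 35.06/12.01 = 2.919, n(H) = 6.621/1.008 = 6.568, n(Br) = 58.319/79.90 = 0.7299
Ratios (÷ 0.7299): C 3.999, H 8.999, Br 1.000
≈ 4:9:1 → C4H9Br

C4H9Br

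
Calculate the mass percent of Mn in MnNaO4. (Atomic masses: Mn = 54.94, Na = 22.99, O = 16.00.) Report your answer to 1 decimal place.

Molar mass = 1(54.94) + 1(22.99) + 4(16.00) = 141.930 g/mol
Mass of Mn per mole = 1 × 54.94 = 54.940 g
% Mn = 54.940 / 141.930 × 100 = 38.7%

38.7%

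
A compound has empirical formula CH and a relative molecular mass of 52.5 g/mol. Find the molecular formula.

C4H4

Empirical-formula mass = 13.02 g/mol
n = 52.5 / 13.02 = 4.03 ≈ 4
Molecular formula = (CH)4 = C4H4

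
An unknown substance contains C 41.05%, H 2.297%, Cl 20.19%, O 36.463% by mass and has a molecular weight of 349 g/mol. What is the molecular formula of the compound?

Assume 100 g: 41.05 g C, 2.297 g H, 20.19 g Cl, 36.463 g O.
Moles — C: 41.05 / 12.01 = 3.418 mol; H: 2.297 / 1.008 = 2.279 mol; Cl: 20.19 / 35.45 = 0.5695 mol; O: 36.463 / 16.00 = 2.279 mol
Ratios (÷ 0.5695): C 6.001, H 4.001, Cl 1.000, O 4.001
→ C6H4ClO4
Empirical-formula mass = 175.54 g/mol
n = 349 / 175.54 = 1.99 ≈ 2
Molecular formula = (C6H4ClO4)×2 = C12H8Cl2O8

C12H8Cl2O8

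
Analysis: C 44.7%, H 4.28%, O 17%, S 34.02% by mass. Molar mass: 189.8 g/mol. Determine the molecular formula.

C7H8O2S2

Assume 100 g: 44.7 g C, 4.28 g H, 17 g O, 34.02 g S.
n(C) = 44.7/12.01 = 3.722, n(H) = 4.28/1.008 = 4.246, n(O) = 17/16.00 = 1.062, n(S) = 34.02/32.07 = 1.061
Smallest is S at 1.061 mol; normalising gives C 3.509, H 4.003, O 1.002, S 1.000
×2: C 7.02, H 8.01, O 2.00, S 2.00 → C7H8O2S2
Empirical-formula mass = 188.27 g/mol
n = 189.8 / 188.27 = 1.01 ≈ 1
Molecular formula = empirical formula = C7H8O2S2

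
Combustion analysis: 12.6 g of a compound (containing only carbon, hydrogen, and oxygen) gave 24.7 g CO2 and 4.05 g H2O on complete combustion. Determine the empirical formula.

mol C = 24.7 / 44.01 = 0.5612; mass C = 0.5612 × 12.01 = 6.740 g
mol H = 2 × (4.05 / 18.02) = 0.4495; mass H = 0.4495 × 1.008 = 0.4531 g
mass O = 12.6 − (7.194) = 5.406 g → mol O = 0.3379
Divide by the smallest (0.3379 mol O): C 1.661, H 1.330, O 1.000
×3: C 4.98, H 3.99, O 3.00 → C5H4O3

C5H4O3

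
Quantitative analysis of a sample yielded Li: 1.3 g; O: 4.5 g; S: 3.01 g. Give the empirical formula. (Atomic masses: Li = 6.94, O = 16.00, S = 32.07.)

Li2O3S

n(Li) = 1.3/6.94 = 0.1873, n(O) = 4.5/16.00 = 0.2812, n(S) = 3.01/32.07 = 0.09386
Smallest is S at 0.09386 mol; normalising gives Li 1.996, O 2.997, S 1.000
→ Li2O3S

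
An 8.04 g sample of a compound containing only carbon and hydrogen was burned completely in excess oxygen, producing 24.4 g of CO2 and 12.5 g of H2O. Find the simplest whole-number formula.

C2H5

mol C = 24.4 / 44.01 = 0.5544; mass C = 0.5544 × 12.01 = 6.659 g
mol H = 2 × (12.5 / 18.02) = 1.387; mass H = 1.387 × 1.008 = 1.398 g
Divide by the smallest (0.5544 mol C): C 1.000, H 2.502
×2: C 2.00, H 5.00 → C2H5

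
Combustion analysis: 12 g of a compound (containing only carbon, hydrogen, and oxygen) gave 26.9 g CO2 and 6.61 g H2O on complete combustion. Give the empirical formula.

C5H6O2

mol C = 26.9 / 44.01 = 0.6112; mass C = 0.6112 × 12.01 = 7.341 g
mol H = 2 × (6.61 / 18.02) = 0.7336; mass H = 0.7336 × 1.008 = 0.7395 g
mass O = 12 − (8.080) = 3.920 g → mol O = 0.2450
Smallest is O at 0.245 mol; normalising gives C 2.495, H 2.995, O 1.000
×2: C 4.99, H 5.99, O 2.00 → C5H6O2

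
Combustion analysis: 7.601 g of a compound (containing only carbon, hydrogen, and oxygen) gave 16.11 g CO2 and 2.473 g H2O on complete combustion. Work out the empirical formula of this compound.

C4H3O2

mol C = 16.11 / 44.01 = 0.3661; mass C = 0.3661 × 12.01 = 4.396 g
mol H = 2 × (2.473 / 18.02) = 0.2745; mass H = 0.2745 × 1.008 = 0.2767 g
mass O = 7.601 − (4.673) = 2.928 g → mol O = 0.1830
Ratios (÷ 0.183): C 2.000, H 1.500, O 1.000
Scaling by 2: C 4.00, H 3.00, O 2.00 → C4H3O2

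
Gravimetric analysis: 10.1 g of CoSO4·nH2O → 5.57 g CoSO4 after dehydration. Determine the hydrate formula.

Mass of water lost = 10.1 − 5.57 = 4.53 g → 4.53 / 18.02 = 0.2514 mol H2O
Molar mass of CoSO4 = 155.00 g/mol → mol CoSO4 = 5.57 / 155.00 = 0.03594
n = 0.2514 / 0.03594 = 7.00 ≈ 7 → CoSO4·7H2O

CoSO4·7H2O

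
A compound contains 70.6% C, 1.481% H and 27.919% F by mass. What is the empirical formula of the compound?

C4HF

Assume 100 g: 70.6 g C, 1.481 g H, 27.919 g F.
Moles — C: 70.6 / 12.01 = 5.878 mol; H: 1.481 / 1.008 = 1.469 mol; F: 27.919 / 19.00 = 1.469 mol
Smallest is H at 1.469 mol; normalising gives C 4.001, H 1.000, F 1.000
→ C4HF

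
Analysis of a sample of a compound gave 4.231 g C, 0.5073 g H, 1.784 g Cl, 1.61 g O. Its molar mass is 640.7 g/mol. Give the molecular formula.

C28H40Cl4O8

Moles — C: 4.231 / 12.01 = 0.3523 mol; H: 0.5073 / 1.008 = 0.5033 mol; Cl: 1.784 / 35.45 = 0.05032 mol; O: 1.61 / 16.00 = 0.1006 mol
Ratios (÷ 0.05032): C 7.000, H 10.001, Cl 1.000, O 2.000
Ratio ≈ 7:10:1:2, so the empirical formula is C7H10ClO2
Empirical-formula mass = 161.60 g/mol
n = 640.7 / 161.60 = 3.96 ≈ 4
Molecular formula = (C7H10ClO2)×4 = C28H40Cl4O8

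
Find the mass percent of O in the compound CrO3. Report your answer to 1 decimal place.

Molar mass = 1(52.00) + 3(16.00) = 100.000 g/mol
Mass of O per mole = 3 × 16.00 = 48.000 g
% O = 48.000 / 100.000 × 100 = 48.0%

48.0%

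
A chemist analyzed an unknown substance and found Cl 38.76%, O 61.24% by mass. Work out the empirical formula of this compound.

Assume 100 g: 38.76 g Cl, 61.24 g O.
Cl: 38.76 g ÷ 35.45 g/mol = 1.093 mol
O: 61.24 g ÷ 16.00 g/mol = 3.828 mol
Divide by the smallest (1.093 mol Cl): Cl 1.000, O 3.501
Multiply by 2: Cl 2.00, O 7.00 → Cl2O7

Cl2O7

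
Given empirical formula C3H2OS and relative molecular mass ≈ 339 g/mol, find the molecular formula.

C12H8O4S4

Empirical-formula mass = 86.12 g/mol
n = 339 / 86.12 = 3.94 ≈ 4
Molecular formula = (C3H2OS)4 = C12H8O4S4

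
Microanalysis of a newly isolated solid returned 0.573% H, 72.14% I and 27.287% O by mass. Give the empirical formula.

Assume 100 g: 0.573 g H, 72.14 g I, 27.287 g O.
Moles — H: 0.573 / 1.008 = 0.5685 mol; I: 72.14 / 126.90 = 0.5685 mol; O: 27.287 / 16.00 = 1.705 mol
Divide by the smallest (0.5685 mol H): H 1.000, I 1.000, O 3.000
Ratio ≈ 1:1:3, so the empirical formula is HIO3

HIO3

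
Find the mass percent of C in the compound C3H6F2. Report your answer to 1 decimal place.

Molar mass = 3(12.01) + 6(1.008) + 2(19.00) = 80.078 g/mol
Mass of C per mole = 3 × 12.01 = 36.030 g
% C = 36.030 / 80.078 × 100 = 45.0%

45.0%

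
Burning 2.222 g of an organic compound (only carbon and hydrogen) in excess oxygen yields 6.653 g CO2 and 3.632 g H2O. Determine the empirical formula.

C3H8

mol C = 6.653 / 44.01 = 0.1512; mass C = 0.1512 × 12.01 = 1.816 g
mol H = 2 × (3.632 / 18.02) = 0.4031; mass H = 0.4031 × 1.008 = 0.4063 g
Divide by the smallest (0.1512 mol C): C 1.000, H 2.667
Multiply by 3: C 3.00, H 8.00 → C3H8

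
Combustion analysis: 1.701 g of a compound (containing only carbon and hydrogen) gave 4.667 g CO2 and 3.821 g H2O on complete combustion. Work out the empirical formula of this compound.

CH4

mol C = 4.667 / 44.01 = 0.1060; mass C = 0.1060 × 12.01 = 1.274 g
mol H = 2 × (3.821 / 18.02) = 0.4241; mass H = 0.4241 × 1.008 = 0.4275 g
Ratios (÷ 0.106): C 1.000, H 3.999
≈ 1:4 → CH4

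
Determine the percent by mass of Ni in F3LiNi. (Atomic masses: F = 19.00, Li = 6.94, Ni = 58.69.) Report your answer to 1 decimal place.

47.9%

Molar mass = 3(19.00) + 1(6.94) + 1(58.69) = 122.630 g/mol
Mass of Ni per mole = 1 × 58.69 = 58.690 g
% Ni = 58.690 / 122.630 × 100 = 47.9%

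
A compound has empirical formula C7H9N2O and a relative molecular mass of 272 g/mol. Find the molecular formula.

Empirical-formula mass = 137.16 g/mol
n = 272 / 137.16 = 1.98 ≈ 2
Molecular formula = (C7H9N2O)2 = C14H18N4O2

C14H18N4O2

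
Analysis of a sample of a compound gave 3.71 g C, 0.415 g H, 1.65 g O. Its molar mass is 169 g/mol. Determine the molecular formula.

C9H12O3

n(C) = 3.71/12.01 = 0.3089, n(H) = 0.415/1.008 = 0.4117, n(O) = 1.65/16.00 = 0.1031
Ratios (÷ 0.1031): C 2.995, H 3.992, O 1.000
Ratio ≈ 3:4:1, so the empirical formula is C3H4O
Empirical-formula mass = 56.06 g/mol
n = 169 / 56.06 = 3.01 ≈ 3
Molecular formula = (C3H4O)×3 = C9H12O3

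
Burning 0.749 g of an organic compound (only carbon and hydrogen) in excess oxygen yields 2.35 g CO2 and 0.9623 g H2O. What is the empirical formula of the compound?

CH2

mol C = 2.35 / 44.01 = 0.05340; mass C = 0.05340 × 12.01 = 0.6413 g
mol H = 2 × (0.9623 / 18.02) = 0.1068; mass H = 0.1068 × 1.008 = 0.1077 g
Smallest is C at 0.0534 mol; normalising gives C 1.000, H 2.000
≈ 1:2 → CH2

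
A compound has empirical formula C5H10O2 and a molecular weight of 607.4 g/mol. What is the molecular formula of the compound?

C30H60O12

Empirical-formula mass = 102.13 g/mol
n = 607.4 / 102.13 = 5.95 ≈ 6
Molecular formula = (C5H10O2)6 = C30H60O12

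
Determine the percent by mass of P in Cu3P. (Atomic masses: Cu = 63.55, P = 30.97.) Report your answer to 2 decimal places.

13.97%

Molar mass = 3(63.55) + 1(30.97) = 221.620 g/mol
Mass of P per mole = 1 × 30.97 = 30.970 g
% P = 30.970 / 221.620 × 100 = 13.97%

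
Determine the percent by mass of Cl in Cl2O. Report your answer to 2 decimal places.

Molar mass = 2(35.45) + 1(16.00) = 86.900 g/mol
Mass of Cl per mole = 2 × 35.45 = 70.900 g
% Cl = 70.900 / 86.900 × 100 = 81.59%

81.59%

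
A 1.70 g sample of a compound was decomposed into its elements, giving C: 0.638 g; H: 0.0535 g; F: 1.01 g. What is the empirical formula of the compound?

CHF

Moles — C: 0.638 / 12.01 = 0.05312 mol; H: 0.0535 / 1.008 = 0.05308 mol; F: 1.01 / 19.00 = 0.05316 mol
Ratios (÷ 0.05308): C 1.001, H 1.000, F 1.002
≈ 1:1:1 → CHF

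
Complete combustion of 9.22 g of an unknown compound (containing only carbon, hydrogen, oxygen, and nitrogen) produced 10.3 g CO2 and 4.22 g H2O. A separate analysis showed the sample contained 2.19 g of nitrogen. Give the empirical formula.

mol C = 10.3 / 44.01 = 0.2340; mass C = 0.2340 × 12.01 = 2.811 g
mol H = 2 × (4.22 / 18.02) = 0.4684; mass H = 0.4684 × 1.008 = 0.4721 g
mol N = 2.19 / 14.01 = 0.1563
mass O = 9.22 − (5.473) = 3.747 g → mol O = 0.2342
Ratios (÷ 0.1563): C 1.497, H 2.996, N 1.000, O 1.498
Scaling by 2: C 2.99, H 5.99, N 2.00, O 3.00 → C3H6N2O3

C3H6N2O3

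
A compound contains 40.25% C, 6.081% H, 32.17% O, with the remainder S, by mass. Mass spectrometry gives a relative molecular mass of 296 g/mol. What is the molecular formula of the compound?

Assume 100 g: 40.25 g C, 6.081 g H, 32.17 g O, 21.499 g S.
n(C) = 40.25/12.01 = 3.351, n(H) = 6.081/1.008 = 6.033, n(O) = 32.17/16.00 = 2.011, n(S) = 21.499/32.07 = 0.6704
Divide by the smallest (0.6704 mol S): C 4.999, H 8.999, O 2.999, S 1.000
≈ 5:9:3:1 → C5H9O3S
Empirical-formula mass = 149.19 g/mol
n = 296 / 149.19 = 1.98 ≈ 2
Molecular formula = (C5H9O3S)×2 = C10H18O6S2

C10H18O6S2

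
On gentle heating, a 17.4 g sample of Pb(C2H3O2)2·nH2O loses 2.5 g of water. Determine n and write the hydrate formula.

Pb(C2H3O2)2·3H2O

Mass of anhydrous Pb(C2H3O2)2 = 17.4 − 2.5 = 14.9 g
mol H2O = 2.5 / 18.02 = 0.1387
Molar mass of Pb(C2H3O2)2 = 325.29 g/mol → mol Pb(C2H3O2)2 = 14.9 / 325.29 = 0.04581
n = 0.1387 / 0.04581 = 3.03 ≈ 3 → Pb(C2H3O2)2·3H2O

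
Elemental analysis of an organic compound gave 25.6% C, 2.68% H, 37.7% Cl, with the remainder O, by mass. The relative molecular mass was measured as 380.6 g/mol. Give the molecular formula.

C8H10Cl4O8

Assume 100 g: 25.6 g C, 2.68 g H, 37.7 g Cl, 34.02 g O.
C: 25.6 g ÷ 12.01 g/mol = 2.132 mol
H: 2.68 g ÷ 1.008 g/mol = 2.659 mol
Cl: 37.7 g ÷ 35.45 g/mol = 1.063 mol
O: 34.02 g ÷ 16.00 g/mol = 2.126 mol
Smallest is Cl at 1.063 mol; normalising gives C 2.004, H 2.500, Cl 1.000, O 1.999
×2: C 4.01, H 5.00, Cl 2.00, O 4.00 → C4H5Cl2O4
Empirical-formula mass = 187.98 g/mol
n = 380.6 / 187.98 = 2.02 ≈ 2
Molecular formula = (C4H5Cl2O4)×2 = C8H10Cl4O8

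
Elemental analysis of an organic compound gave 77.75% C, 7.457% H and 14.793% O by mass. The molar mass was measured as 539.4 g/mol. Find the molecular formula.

C35H40O5

Assume 100 g: 77.75 g C, 7.457 g H, 14.793 g O.
Moles — C: 77.75 / 12.01 = 6.474 mol; H: 7.457 / 1.008 = 7.398 mol; O: 14.793 / 16.00 = 0.9246 mol
Smallest is O at 0.9246 mol; normalising gives C 7.002, H 8.001, O 1.000
≈ 7:8:1 → C7H8O
Empirical-formula mass = 108.13 g/mol
n = 539.4 / 108.13 = 4.99 ≈ 5
Molecular formula = (C7H8O)×5 = C35H40O5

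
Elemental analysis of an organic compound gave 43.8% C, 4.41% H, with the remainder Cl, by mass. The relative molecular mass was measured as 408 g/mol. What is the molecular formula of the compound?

Assume 100 g: 43.8 g C, 4.41 g H, 51.79 g Cl.
Moles — C: 43.8 / 12.01 = 3.647 mol; H: 4.41 / 1.008 = 4.375 mol; Cl: 51.79 / 35.45 = 1.461 mol
Ratios (÷ 1.461): C 2.496, H 2.995, Cl 1.000
Multiply by 2: C 4.99, H 5.99, Cl 2.00 → C5H6Cl2
Empirical-formula mass = 137.00 g/mol
n = 408 / 137.00 = 2.98 ≈ 3
Molecular formula = (C5H6Cl2)×3 = C15H18Cl6

C15H18Cl6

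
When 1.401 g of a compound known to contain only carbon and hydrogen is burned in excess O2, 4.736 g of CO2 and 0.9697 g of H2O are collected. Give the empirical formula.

CH

mol C = 4.736 / 44.01 = 0.1076; mass C = 0.1076 × 12.01 = 1.292 g
mol H = 2 × (0.9697 / 18.02) = 0.1076; mass H = 0.1076 × 1.008 = 0.1085 g
Divide by the smallest (0.1076 mol C): C 1.000, H 1.000
≈ 1:1 → CH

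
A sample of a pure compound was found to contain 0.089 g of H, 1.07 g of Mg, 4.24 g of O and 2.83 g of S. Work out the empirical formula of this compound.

H: 0.089 g ÷ 1.008 g/mol = 0.08829 mol
Mg: 1.07 g ÷ 24.31 g/mol = 0.04401 mol
O: 4.24 g ÷ 16.00 g/mol = 0.265 mol
S: 2.83 g ÷ 32.07 g/mol = 0.08824 mol
Smallest is Mg at 0.04401 mol; normalising gives H 2.006, Mg 1.000, O 6.021, S 2.005
Ratio ≈ 2:1:6:2, so the empirical formula is H2MgO6S2

H2MgO6S2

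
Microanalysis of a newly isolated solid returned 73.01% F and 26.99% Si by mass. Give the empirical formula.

F4Si

Assume 100 g: 73.01 g F, 26.99 g Si.
n(F) = 73.01/19.00 = 3.843, n(Si) = 26.99/28.09 = 0.9608
Smallest is Si at 0.9608 mol; normalising gives F 3.999, Si 1.000
→ F4Si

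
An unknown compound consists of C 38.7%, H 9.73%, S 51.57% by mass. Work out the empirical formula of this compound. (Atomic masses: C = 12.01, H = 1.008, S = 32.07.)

C2H6S

Assume 100 g: 38.7 g C, 9.73 g H, 51.57 g S.
C: 38.7 g ÷ 12.01 g/mol = 3.222 mol
H: 9.73 g ÷ 1.008 g/mol = 9.653 mol
S: 51.57 g ÷ 32.07 g/mol = 1.608 mol
Ratios (÷ 1.608): C 2.004, H 6.003, S 1.000
≈ 2:6:1 → C2H6S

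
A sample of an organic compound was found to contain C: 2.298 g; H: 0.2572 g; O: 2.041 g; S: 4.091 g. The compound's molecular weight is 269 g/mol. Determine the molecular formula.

C6H8O4S4

n(C) = 2.298/12.01 = 0.1913, n(H) = 0.2572/1.008 = 0.2552, n(O) = 2.041/16.00 = 0.1276, n(S) = 4.091/32.07 = 0.1276
Divide by the smallest (0.1276 mol O): C 1.500, H 2.000, O 1.000, S 1.000
×2: C 3.00, H 4.00, O 2.00, S 2.00 → C3H4O2S2
Empirical-formula mass = 136.20 g/mol
n = 269 / 136.20 = 1.98 ≈ 2
Molecular formula = (C3H4O2S2)×2 = C6H8O4S4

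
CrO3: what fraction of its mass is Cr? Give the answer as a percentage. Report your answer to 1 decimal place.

Molar mass = 1(52.00) + 3(16.00) = 100.000 g/mol
Mass of Cr per mole = 1 × 52.00 = 52.000 g
% Cr = 52.000 / 100.000 × 100 = 52.0%

52.0%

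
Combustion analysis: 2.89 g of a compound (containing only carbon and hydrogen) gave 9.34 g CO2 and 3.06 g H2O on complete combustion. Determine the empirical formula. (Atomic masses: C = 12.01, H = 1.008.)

mol C = 9.34 / 44.01 = 0.2122; mass C = 0.2122 × 12.01 = 2.549 g
mol H = 2 × (3.06 / 18.02) = 0.3396; mass H = 0.3396 × 1.008 = 0.3423 g
Smallest is C at 0.2122 mol; normalising gives C 1.000, H 1.600
Scaling by 5: C 5.00, H 8.00 → C5H8

C5H8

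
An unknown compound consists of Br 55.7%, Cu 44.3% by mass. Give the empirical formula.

BrCu

Assume 100 g: 55.7 g Br, 44.3 g Cu.
n(Br) = 55.7/79.90 = 0.6971, n(Cu) = 44.3/63.55 = 0.6971
Smallest is Cu at 0.6971 mol; normalising gives Br 1.000, Cu 1.000
Ratio ≈ 1:1, so the empirical formula is BrCu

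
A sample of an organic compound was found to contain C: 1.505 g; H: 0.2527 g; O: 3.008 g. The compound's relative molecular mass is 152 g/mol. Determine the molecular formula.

C4H8O6

Moles — C: 1.505 / 12.01 = 0.1253 mol; H: 0.2527 / 1.008 = 0.2507 mol; O: 3.008 / 16.00 = 0.188 mol
Ratios (÷ 0.1253): C 1.000, H 2.001, O 1.500
×2: C 2.00, H 4.00, O 3.00 → C2H4O3
Empirical-formula mass = 76.05 g/mol
n = 152 / 76.05 = 2.00 ≈ 2
Molecular formula = (C2H4O3)×2 = C4H8O6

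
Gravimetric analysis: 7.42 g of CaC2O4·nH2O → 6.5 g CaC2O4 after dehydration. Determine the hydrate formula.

Mass of water lost = 7.42 − 6.5 = 0.92 g → 0.92 / 18.02 = 0.05105 mol H2O
Molar mass of CaC2O4 = 128.10 g/mol → mol CaC2O4 = 6.5 / 128.10 = 0.05074
n = 0.05105 / 0.05074 = 1.01 ≈ 1 → CaC2O4·H2O

CaC2O4·H2O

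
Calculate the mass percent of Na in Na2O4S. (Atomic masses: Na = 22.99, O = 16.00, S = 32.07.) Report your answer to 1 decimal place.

Molar mass = 2(22.99) + 4(16.00) + 1(32.07) = 142.050 g/mol
Mass of Na per mole = 2 × 22.99 = 45.980 g
% Na = 45.980 / 142.050 × 100 = 32.4%

32.4%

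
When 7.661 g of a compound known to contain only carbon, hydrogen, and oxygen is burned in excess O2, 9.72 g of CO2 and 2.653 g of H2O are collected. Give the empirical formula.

mol C = 9.72 / 44.01 = 0.2209; mass C = 0.2209 × 12.01 = 2.653 g
mol H = 2 × (2.653 / 18.02) = 0.2945; mass H = 0.2945 × 1.008 = 0.2968 g
mass O = 7.661 − (2.949) = 4.712 g → mol O = 0.2945
Ratios (÷ 0.2209): C 1.000, H 1.333, O 1.333
×3: C 3.00, H 4.00, O 4.00 → C3H4O4

C3H4O4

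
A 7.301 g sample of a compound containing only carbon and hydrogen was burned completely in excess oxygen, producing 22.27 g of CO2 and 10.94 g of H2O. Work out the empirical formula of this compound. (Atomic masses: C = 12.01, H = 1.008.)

mol C = 22.27 / 44.01 = 0.5060; mass C = 0.5060 × 12.01 = 6.077 g
mol H = 2 × (10.94 / 18.02) = 1.214; mass H = 1.214 × 1.008 = 1.224 g
Smallest is C at 0.506 mol; normalising gives C 1.000, H 2.400
Scaling by 5: C 5.00, H 12.00 → C5H12

C5H12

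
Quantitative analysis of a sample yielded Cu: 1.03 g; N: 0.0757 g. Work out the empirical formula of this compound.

Cu3N

n(Cu) = 1.03/63.55 = 0.01621, n(N) = 0.0757/14.01 = 0.005403
Ratios (÷ 0.005403): Cu 3.000, N 1.000
→ Cu3N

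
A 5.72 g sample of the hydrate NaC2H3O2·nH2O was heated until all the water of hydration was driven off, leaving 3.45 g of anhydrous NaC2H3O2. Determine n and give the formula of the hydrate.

NaC2H3O2·3H2O

Mass of water lost = 5.72 − 3.45 = 2.27 g → 2.27 / 18.02 = 0.126 mol H2O
Molar mass of NaC2H3O2 = 82.03 g/mol → mol NaC2H3O2 = 3.45 / 82.03 = 0.04206
n = 0.126 / 0.04206 = 3.00 ≈ 3 → NaC2H3O2·3H2O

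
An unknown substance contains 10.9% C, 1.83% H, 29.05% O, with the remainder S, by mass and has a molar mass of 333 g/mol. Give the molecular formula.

C3H6O6S6

Assume 100 g: 10.9 g C, 1.83 g H, 29.05 g O, 58.22 g S.
n(C) = 10.9/12.01 = 0.9076, n(H) = 1.83/1.008 = 1.815, n(O) = 29.05/16.00 = 1.816, n(S) = 58.22/32.07 = 1.815
Ratios (÷ 0.9076): C 1.000, H 2.000, O 2.001, S 2.000
→ CH2O2S2
Empirical-formula mass = 110.17 g/mol
n = 333 / 110.17 = 3.02 ≈ 3
Molecular formula = (CH2O2S2)×3 = C3H6O6S6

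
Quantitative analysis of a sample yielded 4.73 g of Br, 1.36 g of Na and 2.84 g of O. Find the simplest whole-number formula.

BrNaO3

Br: 4.73 g ÷ 79.90 g/mol = 0.0592 mol
Na: 1.36 g ÷ 22.99 g/mol = 0.05916 mol
O: 2.84 g ÷ 16.00 g/mol = 0.1775 mol
Ratios (÷ 0.05916): Br 1.001, Na 1.000, O 3.001
→ BrNaO3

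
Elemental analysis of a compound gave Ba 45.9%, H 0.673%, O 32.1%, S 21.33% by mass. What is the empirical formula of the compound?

Assume 100 g: 45.9 g Ba, 0.673 g H, 32.1 g O, 21.33 g S.
Ba: 45.9 g ÷ 137.33 g/mol = 0.3342 mol
H: 0.673 g ÷ 1.008 g/mol = 0.6677 mol
O: 32.1 g ÷ 16.00 g/mol = 2.006 mol
S: 21.33 g ÷ 32.07 g/mol = 0.6651 mol
Divide by the smallest (0.3342 mol Ba): Ba 1.000, H 1.998, O 6.003, S 1.990
Ratio ≈ 1:2:6:2, so the empirical formula is BaH2O6S2

BaH2O6S2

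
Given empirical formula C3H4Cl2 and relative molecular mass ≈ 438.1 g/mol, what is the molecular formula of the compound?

Empirical-formula mass = 110.96 g/mol
n = 438.1 / 110.96 = 3.95 ≈ 4
Molecular formula = (C3H4Cl2)4 = C12H16Cl8

C12H16Cl8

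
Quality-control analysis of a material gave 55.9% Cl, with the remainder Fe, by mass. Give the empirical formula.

Cl2Fe

Assume 100 g: 55.9 g Cl, 44.1 g Fe.
n(Cl) = 55.9/35.45 = 1.577, n(Fe) = 44.1/55.85 = 0.7896
Divide by the smallest (0.7896 mol Fe): Cl 1.997, Fe 1.000
≈ 2:1 → Cl2Fe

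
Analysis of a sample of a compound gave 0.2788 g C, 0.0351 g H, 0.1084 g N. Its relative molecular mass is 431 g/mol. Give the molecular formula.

C24H36N8

Moles — C: 0.2788 / 12.01 = 0.02321 mol; H: 0.0351 / 1.008 = 0.03482 mol; N: 0.1084 / 14.01 = 0.007737 mol
Divide by the smallest (0.007737 mol N): C 3.000, H 4.500, N 1.000
Scaling by 2: C 6.00, H 9.00, N 2.00 → C6H9N2
Empirical-formula mass = 109.15 g/mol
n = 431 / 109.15 = 3.95 ≈ 4
Molecular formula = (C6H9N2)×4 = C24H36N8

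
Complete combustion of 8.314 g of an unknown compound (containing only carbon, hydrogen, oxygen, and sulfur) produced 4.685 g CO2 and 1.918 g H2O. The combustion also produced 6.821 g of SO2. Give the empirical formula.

mol C = 4.685 / 44.01 = 0.1065; mass C = 0.1065 × 12.01 = 1.279 g
mol H = 2 × (1.918 / 18.02) = 0.2129; mass H = 0.2129 × 1.008 = 0.2146 g
mol S = 6.821 / 64.07 = 0.1065; mass S = 3.414 g
mass O = 8.314 − (4.907) = 3.407 g → mol O = 0.2129
Ratios (÷ 0.1065): C 1.000, H 2.000, O 2.000, S 1.000
→ CH2O2S

CH2O2S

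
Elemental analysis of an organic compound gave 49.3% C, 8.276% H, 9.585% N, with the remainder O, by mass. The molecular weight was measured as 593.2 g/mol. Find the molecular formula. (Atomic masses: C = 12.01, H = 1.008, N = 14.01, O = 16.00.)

Assume 100 g: 49.3 g C, 8.276 g H, 9.585 g N, 32.839 g O.
Moles — C: 49.3 / 12.01 = 4.105 mol; H: 8.276 / 1.008 = 8.21 mol; N: 9.585 / 14.01 = 0.6842 mol; O: 32.839 / 16.00 = 2.052 mol
Smallest is N at 0.6842 mol; normalising gives C 6.000, H 12.001, N 1.000, O 3.000
≈ 6:12:1:3 → C6H12NO3
Empirical-formula mass = 146.17 g/mol
n = 593.2 / 146.17 = 4.06 ≈ 4
Molecular formula = (C6H12NO3)×4 = C24H48N4O12

C24H48N4O12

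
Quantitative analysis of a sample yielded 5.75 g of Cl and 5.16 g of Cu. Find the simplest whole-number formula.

Cl2Cu

Moles — Cl: 5.75 / 35.45 = 0.1622 mol; Cu: 5.16 / 63.55 = 0.0812 mol
Smallest is Cu at 0.0812 mol; normalising gives Cl 1.998, Cu 1.000
Ratio ≈ 2:1, so the empirical formula is Cl2Cu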